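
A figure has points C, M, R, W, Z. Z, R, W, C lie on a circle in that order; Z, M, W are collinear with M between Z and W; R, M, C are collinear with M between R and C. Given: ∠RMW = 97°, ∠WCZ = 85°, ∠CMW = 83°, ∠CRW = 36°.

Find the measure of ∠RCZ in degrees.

1. ∠CMZ = 97°  [vertical angles at M]
2. ∠CZW = 36°  [same arc WC]
3. ∠RCZ = 47°  [△ZMC]

∠RCZ = 47°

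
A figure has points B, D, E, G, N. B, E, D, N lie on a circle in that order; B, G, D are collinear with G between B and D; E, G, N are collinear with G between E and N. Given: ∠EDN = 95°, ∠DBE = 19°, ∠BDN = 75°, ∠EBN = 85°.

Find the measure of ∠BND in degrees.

∠BND = 39°

1. ∠DNE = 19°  [same arc ED]
2. ∠BEN = 75°  [same arc BN]
3. ∠DGN = 86°  [△DGN]
4. ∠BNE = 20°  [△BEN]
5. ∠BGN = 94°  [linear pair at G on BD]
6. ∠DBN = 66°  [△BGN]
7. ∠BND = 39°  [△BDN]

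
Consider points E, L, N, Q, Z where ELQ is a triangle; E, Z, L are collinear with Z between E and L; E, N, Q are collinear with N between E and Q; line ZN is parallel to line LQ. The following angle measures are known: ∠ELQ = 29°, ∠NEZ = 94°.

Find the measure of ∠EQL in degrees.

∠EQL = 57°

1. ∠EZN = 29°  [ZN∥LQ, corresponding at Z]
2. ∠ENZ = 57°  [△EZN]
3. ∠EQL = 57°  [ZN∥LQ, corresponding at N]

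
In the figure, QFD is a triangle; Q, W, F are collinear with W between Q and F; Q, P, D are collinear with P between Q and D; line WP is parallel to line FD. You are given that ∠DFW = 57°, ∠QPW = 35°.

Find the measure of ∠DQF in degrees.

1. ∠DFQ = 57°  [W on ray FQ]
2. ∠FDQ = 35°  [WP∥FD, corresponding at P]
3. ∠DQF = 88°  [△QFD]

∠DQF = 88°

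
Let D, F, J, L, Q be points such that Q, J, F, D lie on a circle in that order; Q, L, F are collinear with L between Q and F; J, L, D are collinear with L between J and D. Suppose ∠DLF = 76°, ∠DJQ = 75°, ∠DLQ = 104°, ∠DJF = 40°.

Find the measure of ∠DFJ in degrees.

∠DFJ = 111°

1. ∠DFQ = 75°  [same arc QD]
2. ∠FDJ = 29°  [△FLD]
3. ∠DFJ = 111°  [△JFD]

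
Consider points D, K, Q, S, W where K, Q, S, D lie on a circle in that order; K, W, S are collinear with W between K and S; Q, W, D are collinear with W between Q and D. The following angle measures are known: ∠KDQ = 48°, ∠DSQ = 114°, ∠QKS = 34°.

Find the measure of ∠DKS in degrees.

∠DKS = 32°

1. ∠QDS = 34°  [same arc QS]
2. ∠DQS = 32°  [△QSD]
3. ∠DKS = 32°  [same arc SD]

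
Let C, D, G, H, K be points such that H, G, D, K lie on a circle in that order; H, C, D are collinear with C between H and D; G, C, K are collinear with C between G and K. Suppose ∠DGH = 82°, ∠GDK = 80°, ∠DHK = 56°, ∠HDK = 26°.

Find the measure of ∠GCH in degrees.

∠GCH = 110°

1. ∠DGK = 56°  [same arc DK]
2. ∠HGK = 26°  [same arc HK]
3. ∠DKG = 44°  [△GDK]
4. ∠DHG = 44°  [same arc GD]
5. ∠GCH = 110°  [△HCG]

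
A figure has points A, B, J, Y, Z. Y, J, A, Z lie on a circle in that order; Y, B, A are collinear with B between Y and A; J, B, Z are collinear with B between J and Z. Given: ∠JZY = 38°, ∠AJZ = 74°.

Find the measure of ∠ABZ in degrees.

1. ∠AYZ = 74°  [same arc AZ]
2. ∠YBZ = 68°  [△YBZ]
3. ∠ABZ = 112°  [linear pair at B on YA]

∠ABZ = 112°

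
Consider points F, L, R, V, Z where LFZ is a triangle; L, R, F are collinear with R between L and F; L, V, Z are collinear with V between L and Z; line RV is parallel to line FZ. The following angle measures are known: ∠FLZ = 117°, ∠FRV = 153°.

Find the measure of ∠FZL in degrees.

∠FZL = 36°

1. ∠RLV = 117°  [R on LF, V on LZ]
2. ∠LRV = 27°  [linear pair at R on LF]
3. ∠LVR = 36°  [△LRV]
4. ∠FZL = 36°  [RV∥FZ, corresponding at V]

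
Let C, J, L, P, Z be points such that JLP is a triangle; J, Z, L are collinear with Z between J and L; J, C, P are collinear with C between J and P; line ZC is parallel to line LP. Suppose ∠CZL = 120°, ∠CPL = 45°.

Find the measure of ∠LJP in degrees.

1. ∠CZJ = 60°  [linear pair at Z on JL]
2. ∠JPL = 45°  [C on ray PJ]
3. ∠JLP = 60°  [ZC∥LP, corresponding at Z]
4. ∠LJP = 75°  [△JLP]

∠LJP = 75°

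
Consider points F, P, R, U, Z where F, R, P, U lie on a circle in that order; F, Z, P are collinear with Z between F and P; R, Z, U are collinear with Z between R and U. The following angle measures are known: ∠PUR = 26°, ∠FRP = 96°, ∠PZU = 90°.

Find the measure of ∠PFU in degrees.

∠PFU = 32°

1. ∠FPU = 64°  [△PZU]
2. ∠FUP = 84°  [cyclic FRPU, opposite ∠R+∠U]
3. ∠PFU = 32°  [△FPU]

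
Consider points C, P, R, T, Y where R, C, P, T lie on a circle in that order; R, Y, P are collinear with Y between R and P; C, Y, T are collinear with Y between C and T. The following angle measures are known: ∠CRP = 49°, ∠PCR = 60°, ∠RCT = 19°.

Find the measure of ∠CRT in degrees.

1. ∠CPR = 71°  [△RCP]
2. ∠CTR = 71°  [same arc RC]
3. ∠CRT = 90°  [△RCT]

∠CRT = 90°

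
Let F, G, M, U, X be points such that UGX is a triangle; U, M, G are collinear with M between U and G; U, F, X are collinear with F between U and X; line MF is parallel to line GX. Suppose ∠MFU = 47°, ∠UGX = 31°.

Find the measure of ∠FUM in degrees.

1. ∠GXU = 47°  [MF∥GX, corresponding at F]
2. ∠GUX = 102°  [△UGX]
3. ∠FUM = 102°  [M on UG, F on UX]

∠FUM = 102°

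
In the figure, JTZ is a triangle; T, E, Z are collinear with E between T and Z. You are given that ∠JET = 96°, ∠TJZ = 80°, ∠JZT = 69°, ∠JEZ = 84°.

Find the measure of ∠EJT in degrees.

∠EJT = 53°

1. ∠JTZ = 31°  [△JTZ]
2. ∠ETJ = 31°  [E on ray TZ]
3. ∠EJT = 53°  [△JTE]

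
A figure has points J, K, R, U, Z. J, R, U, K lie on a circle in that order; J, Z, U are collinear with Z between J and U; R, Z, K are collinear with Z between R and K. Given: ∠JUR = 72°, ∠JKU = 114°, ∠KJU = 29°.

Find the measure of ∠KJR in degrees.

∠KJR = 71°

1. ∠JKR = 72°  [same arc JR]
2. ∠JUK = 37°  [△JUK]
3. ∠JRK = 37°  [same arc JK]
4. ∠KJR = 71°  [△JRK]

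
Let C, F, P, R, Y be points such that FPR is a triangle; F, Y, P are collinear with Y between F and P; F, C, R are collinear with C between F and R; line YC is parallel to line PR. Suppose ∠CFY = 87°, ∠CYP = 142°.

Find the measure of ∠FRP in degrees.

∠FRP = 55°

1. ∠CYF = 38°  [linear pair at Y on FP]
2. ∠FCY = 55°  [△FYC]
3. ∠FRP = 55°  [YC∥PR, corresponding at C]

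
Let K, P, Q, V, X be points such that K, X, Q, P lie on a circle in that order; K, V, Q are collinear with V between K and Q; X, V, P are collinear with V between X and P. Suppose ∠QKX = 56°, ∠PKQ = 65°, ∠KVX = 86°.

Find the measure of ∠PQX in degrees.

1. ∠QPX = 56°  [same arc XQ]
2. ∠PXQ = 65°  [same arc QP]
3. ∠PQX = 59°  [△XQP]

∠PQX = 59°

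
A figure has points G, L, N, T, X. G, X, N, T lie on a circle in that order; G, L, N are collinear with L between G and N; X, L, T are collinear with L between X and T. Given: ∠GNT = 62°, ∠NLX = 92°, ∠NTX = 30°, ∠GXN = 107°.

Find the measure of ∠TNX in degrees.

1. ∠NGX = 30°  [same arc XN]
2. ∠GNX = 43°  [△GXN]
3. ∠NXT = 45°  [△XLN]
4. ∠TNX = 105°  [△XNT]

∠TNX = 105°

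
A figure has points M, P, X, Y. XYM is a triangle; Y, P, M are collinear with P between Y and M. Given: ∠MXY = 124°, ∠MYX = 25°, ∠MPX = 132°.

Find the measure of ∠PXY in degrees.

1. ∠PYX = 25°  [P on ray YM]
2. ∠XPY = 48°  [linear pair at P on YM]
3. ∠PXY = 107°  [△XYP]

∠PXY = 107°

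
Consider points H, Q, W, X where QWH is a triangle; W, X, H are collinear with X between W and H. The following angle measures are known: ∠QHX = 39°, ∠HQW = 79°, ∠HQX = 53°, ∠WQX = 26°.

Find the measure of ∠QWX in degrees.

1. ∠QHW = 39°  [X on ray HW]
2. ∠HWQ = 62°  [△QWH]
3. ∠QWX = 62°  [X on ray WH]

∠QWX = 62°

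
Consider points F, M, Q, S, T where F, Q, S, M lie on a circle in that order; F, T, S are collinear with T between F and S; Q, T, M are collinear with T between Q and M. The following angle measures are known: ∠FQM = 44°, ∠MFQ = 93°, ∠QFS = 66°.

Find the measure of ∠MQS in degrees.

∠MQS = 27°

1. ∠MSQ = 87°  [cyclic FQSM, opposite ∠F+∠S]
2. ∠QMS = 66°  [same arc QS]
3. ∠MQS = 27°  [△QSM]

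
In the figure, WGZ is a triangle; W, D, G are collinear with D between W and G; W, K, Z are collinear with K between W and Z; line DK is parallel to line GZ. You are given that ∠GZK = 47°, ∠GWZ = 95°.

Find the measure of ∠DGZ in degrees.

1. ∠GZW = 47°  [K on ray ZW]
2. ∠WGZ = 38°  [△WGZ]
3. ∠DGZ = 38°  [D on ray GW]

∠DGZ = 38°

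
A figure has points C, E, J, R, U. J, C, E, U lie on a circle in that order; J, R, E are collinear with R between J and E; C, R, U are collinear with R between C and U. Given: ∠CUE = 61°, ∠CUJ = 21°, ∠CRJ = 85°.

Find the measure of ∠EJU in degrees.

1. ∠CEJ = 21°  [same arc JC]
2. ∠CRE = 95°  [linear pair at R on JE]
3. ∠ECU = 64°  [△CRE]
4. ∠EJU = 64°  [same arc EU]

∠EJU = 64°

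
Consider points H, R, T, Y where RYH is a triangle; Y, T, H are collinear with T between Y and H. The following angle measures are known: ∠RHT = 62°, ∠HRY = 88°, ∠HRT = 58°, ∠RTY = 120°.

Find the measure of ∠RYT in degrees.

1. ∠RHY = 62°  [T on ray HY]
2. ∠HYR = 30°  [△RYH]
3. ∠RYT = 30°  [T on ray YH]

∠RYT = 30°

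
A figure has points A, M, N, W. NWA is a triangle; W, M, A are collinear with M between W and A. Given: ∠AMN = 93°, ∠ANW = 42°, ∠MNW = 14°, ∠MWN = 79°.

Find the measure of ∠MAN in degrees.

1. ∠AWN = 79°  [M on ray WA]
2. ∠NAW = 59°  [△NWA]
3. ∠MAN = 59°  [M on ray AW]

∠MAN = 59°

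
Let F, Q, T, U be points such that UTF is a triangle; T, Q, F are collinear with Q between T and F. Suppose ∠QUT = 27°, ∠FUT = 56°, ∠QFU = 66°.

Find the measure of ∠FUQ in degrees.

∠FUQ = 29°

1. ∠TFU = 66°  [Q on ray FT]
2. ∠FTU = 58°  [△UTF]
3. ∠QTU = 58°  [Q on ray TF]
4. ∠TQU = 95°  [△UTQ]
5. ∠FQU = 85°  [linear pair at Q on TF]
6. ∠FUQ = 29°  [△UQF]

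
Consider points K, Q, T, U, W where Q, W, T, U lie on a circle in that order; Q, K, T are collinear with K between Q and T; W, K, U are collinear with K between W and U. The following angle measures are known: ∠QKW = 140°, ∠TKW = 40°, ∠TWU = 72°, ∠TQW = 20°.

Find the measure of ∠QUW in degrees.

1. ∠QKU = 40°  [vertical angles at K]
2. ∠TQU = 72°  [same arc TU]
3. ∠QUW = 68°  [△QKU]

∠QUW = 68°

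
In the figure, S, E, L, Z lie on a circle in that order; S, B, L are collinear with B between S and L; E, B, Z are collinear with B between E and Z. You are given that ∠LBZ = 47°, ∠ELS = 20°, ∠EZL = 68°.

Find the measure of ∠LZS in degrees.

1. ∠SBZ = 133°  [linear pair at B on SL]
2. ∠SLZ = 65°  [△LBZ]
3. ∠EZS = 20°  [same arc SE]
4. ∠LSZ = 27°  [△SBZ]
5. ∠LZS = 88°  [△SLZ]

∠LZS = 88°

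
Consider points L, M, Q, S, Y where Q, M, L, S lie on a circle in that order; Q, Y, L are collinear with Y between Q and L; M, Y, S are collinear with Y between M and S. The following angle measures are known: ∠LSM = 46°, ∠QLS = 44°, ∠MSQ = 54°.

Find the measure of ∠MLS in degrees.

∠MLS = 98°

1. ∠QMS = 44°  [same arc QS]
2. ∠MQS = 82°  [△QMS]
3. ∠MLS = 98°  [cyclic QMLS, opposite ∠Q+∠L]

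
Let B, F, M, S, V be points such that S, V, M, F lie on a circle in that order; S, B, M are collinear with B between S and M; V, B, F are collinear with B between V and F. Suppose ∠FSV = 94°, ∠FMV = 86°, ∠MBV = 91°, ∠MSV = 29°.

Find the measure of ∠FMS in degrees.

1. ∠FBS = 91°  [vertical angles at B]
2. ∠MFV = 29°  [same arc VM]
3. ∠FBM = 89°  [linear pair at B on SM]
4. ∠FMS = 62°  [△MBF]

∠FMS = 62°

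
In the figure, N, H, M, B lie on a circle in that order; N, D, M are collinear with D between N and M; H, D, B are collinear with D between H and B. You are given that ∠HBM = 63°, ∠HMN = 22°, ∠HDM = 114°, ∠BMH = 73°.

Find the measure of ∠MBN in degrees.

1. ∠HNM = 63°  [same arc HM]
2. ∠MHN = 95°  [△NHM]
3. ∠MBN = 85°  [cyclic NHMB, opposite ∠H+∠B]

∠MBN = 85°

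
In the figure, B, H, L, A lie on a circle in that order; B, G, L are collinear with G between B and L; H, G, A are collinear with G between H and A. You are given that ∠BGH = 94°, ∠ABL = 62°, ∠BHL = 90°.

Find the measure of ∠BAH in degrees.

∠BAH = 32°

1. ∠AGL = 94°  [vertical angles at G]
2. ∠AGB = 86°  [linear pair at G on BL]
3. ∠BAH = 32°  [△BGA]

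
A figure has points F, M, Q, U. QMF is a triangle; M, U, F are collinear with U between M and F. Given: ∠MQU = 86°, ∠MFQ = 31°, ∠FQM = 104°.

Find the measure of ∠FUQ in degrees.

∠FUQ = 131°

1. ∠FMQ = 45°  [△QMF]
2. ∠QMU = 45°  [U on ray MF]
3. ∠MUQ = 49°  [△QMU]
4. ∠FUQ = 131°  [linear pair at U on MF]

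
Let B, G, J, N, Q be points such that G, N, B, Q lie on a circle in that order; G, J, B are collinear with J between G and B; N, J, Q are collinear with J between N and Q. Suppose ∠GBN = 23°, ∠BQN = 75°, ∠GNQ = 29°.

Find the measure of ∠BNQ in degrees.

1. ∠GQN = 23°  [same arc GN]
2. ∠NGQ = 128°  [△GNQ]
3. ∠NBQ = 52°  [cyclic GNBQ, opposite ∠G+∠B]
4. ∠BNQ = 53°  [△NBQ]

∠BNQ = 53°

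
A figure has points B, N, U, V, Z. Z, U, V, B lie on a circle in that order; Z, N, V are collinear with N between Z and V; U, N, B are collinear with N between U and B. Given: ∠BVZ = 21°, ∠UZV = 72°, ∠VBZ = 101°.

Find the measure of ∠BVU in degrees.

1. ∠BZV = 58°  [△ZVB]
2. ∠UBV = 72°  [same arc UV]
3. ∠BUV = 58°  [same arc VB]
4. ∠BVU = 50°  [△UVB]

∠BVU = 50°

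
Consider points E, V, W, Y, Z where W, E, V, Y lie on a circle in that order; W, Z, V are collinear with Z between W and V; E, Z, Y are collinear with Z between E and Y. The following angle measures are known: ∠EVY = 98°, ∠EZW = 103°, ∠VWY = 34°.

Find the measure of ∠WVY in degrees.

∠WVY = 29°

1. ∠VZY = 103°  [vertical angles at Z]
2. ∠VEY = 34°  [same arc VY]
3. ∠EYV = 48°  [△EVY]
4. ∠WVY = 29°  [△VZY]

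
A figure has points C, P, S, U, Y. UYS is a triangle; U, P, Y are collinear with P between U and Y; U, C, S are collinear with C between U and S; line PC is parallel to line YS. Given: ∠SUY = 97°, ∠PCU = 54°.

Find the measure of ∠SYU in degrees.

1. ∠CUP = 97°  [P on UY, C on US]
2. ∠CPU = 29°  [△UPC]
3. ∠SYU = 29°  [PC∥YS, corresponding at P]

∠SYU = 29°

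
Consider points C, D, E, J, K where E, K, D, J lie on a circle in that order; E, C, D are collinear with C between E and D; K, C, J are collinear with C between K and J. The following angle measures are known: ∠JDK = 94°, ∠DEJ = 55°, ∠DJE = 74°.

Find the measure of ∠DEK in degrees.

∠DEK = 31°

1. ∠DKJ = 55°  [same arc DJ]
2. ∠DJK = 31°  [△KDJ]
3. ∠DEK = 31°  [same arc KD]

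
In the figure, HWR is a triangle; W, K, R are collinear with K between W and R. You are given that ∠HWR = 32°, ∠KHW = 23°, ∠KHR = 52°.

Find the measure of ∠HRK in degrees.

1. ∠HWK = 32°  [K on ray WR]
2. ∠HKW = 125°  [△HWK]
3. ∠HKR = 55°  [linear pair at K on WR]
4. ∠HRK = 73°  [△HKR]

∠HRK = 73°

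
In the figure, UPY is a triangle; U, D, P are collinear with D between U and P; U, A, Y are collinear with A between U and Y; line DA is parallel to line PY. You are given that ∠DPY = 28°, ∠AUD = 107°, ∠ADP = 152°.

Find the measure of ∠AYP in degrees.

∠AYP = 45°

1. ∠UPY = 28°  [D on ray PU]
2. ∠PUY = 107°  [D on UP, A on UY]
3. ∠PYU = 45°  [△UPY]
4. ∠AYP = 45°  [A on ray YU]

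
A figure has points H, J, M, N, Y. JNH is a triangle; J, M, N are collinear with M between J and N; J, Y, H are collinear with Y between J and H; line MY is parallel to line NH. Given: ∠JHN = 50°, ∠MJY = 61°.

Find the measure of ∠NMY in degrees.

1. ∠JYM = 50°  [MY∥NH, corresponding at Y]
2. ∠JMY = 69°  [△JMY]
3. ∠NMY = 111°  [linear pair at M on JN]

∠NMY = 111°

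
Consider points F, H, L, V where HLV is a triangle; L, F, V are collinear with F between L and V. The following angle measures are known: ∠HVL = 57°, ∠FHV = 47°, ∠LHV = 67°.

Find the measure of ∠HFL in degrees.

∠HFL = 104°

1. ∠FVH = 57°  [F on ray VL]
2. ∠HFV = 76°  [△HFV]
3. ∠HFL = 104°  [linear pair at F on LV]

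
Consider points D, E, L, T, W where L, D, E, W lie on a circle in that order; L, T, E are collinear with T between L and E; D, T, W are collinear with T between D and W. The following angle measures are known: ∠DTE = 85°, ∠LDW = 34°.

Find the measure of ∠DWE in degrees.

1. ∠LTW = 85°  [vertical angles at T]
2. ∠LEW = 34°  [same arc LW]
3. ∠ETW = 95°  [linear pair at T on LE]
4. ∠DWE = 51°  [△ETW]

∠DWE = 51°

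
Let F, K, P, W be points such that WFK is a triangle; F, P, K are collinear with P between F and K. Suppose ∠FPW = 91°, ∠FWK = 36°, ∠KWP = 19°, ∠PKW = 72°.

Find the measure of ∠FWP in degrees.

∠FWP = 17°

1. ∠FKW = 72°  [P on ray KF]
2. ∠KFW = 72°  [△WFK]
3. ∠PFW = 72°  [P on ray FK]
4. ∠FWP = 17°  [△WFP]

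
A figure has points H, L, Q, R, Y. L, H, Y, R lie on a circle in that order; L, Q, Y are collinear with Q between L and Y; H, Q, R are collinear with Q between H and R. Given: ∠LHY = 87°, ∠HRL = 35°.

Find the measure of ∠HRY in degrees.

∠HRY = 58°

1. ∠HYL = 35°  [same arc LH]
2. ∠HLY = 58°  [△LHY]
3. ∠HRY = 58°  [same arc HY]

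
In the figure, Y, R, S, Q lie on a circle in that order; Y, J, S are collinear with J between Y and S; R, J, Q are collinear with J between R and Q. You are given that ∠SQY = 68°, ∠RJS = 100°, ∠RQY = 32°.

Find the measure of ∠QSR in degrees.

∠QSR = 96°

1. ∠SRY = 112°  [cyclic YRSQ, opposite ∠R+∠Q]
2. ∠RSY = 32°  [same arc YR]
3. ∠RYS = 36°  [△YRS]
4. ∠QRS = 48°  [△RJS]
5. ∠RQS = 36°  [same arc RS]
6. ∠QSR = 96°  [△RSQ]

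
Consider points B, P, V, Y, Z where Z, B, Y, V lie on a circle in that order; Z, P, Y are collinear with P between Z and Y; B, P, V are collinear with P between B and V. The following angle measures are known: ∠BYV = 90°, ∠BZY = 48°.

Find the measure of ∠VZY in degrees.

1. ∠BVY = 48°  [same arc BY]
2. ∠VBY = 42°  [△BYV]
3. ∠VZY = 42°  [same arc YV]

∠VZY = 42°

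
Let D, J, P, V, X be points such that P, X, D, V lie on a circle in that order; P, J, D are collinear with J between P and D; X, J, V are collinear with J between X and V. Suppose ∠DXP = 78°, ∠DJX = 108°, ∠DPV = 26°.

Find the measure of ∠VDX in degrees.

1. ∠DVP = 102°  [cyclic PXDV, opposite ∠X+∠V]
2. ∠PJV = 108°  [vertical angles at J]
3. ∠DXV = 26°  [same arc DV]
4. ∠PDV = 52°  [△PDV]
5. ∠DJV = 72°  [linear pair at J on PD]
6. ∠DVX = 56°  [△DJV]
7. ∠VDX = 98°  [△XDV]

∠VDX = 98°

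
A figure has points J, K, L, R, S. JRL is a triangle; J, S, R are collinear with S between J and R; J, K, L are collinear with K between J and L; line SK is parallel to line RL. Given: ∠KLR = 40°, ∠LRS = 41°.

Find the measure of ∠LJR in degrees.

∠LJR = 99°

1. ∠JLR = 40°  [K on ray LJ]
2. ∠JRL = 41°  [S on ray RJ]
3. ∠LJR = 99°  [△JRL]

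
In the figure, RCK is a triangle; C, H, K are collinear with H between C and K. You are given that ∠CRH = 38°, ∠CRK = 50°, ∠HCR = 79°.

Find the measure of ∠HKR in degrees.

1. ∠KCR = 79°  [H on ray CK]
2. ∠CKR = 51°  [△RCK]
3. ∠HKR = 51°  [H on ray KC]

∠HKR = 51°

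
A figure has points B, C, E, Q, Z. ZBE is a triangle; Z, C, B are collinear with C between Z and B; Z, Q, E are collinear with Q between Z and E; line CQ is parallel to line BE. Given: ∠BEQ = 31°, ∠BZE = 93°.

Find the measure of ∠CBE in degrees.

1. ∠BEZ = 31°  [Q on ray EZ]
2. ∠EBZ = 56°  [△ZBE]
3. ∠CBE = 56°  [C on ray BZ]

∠CBE = 56°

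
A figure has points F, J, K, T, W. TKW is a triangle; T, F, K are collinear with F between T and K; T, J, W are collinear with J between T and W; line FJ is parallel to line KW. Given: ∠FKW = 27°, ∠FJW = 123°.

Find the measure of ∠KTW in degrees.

∠KTW = 96°

1. ∠TKW = 27°  [F on ray KT]
2. ∠FJT = 57°  [linear pair at J on TW]
3. ∠JFT = 27°  [FJ∥KW, corresponding at F]
4. ∠FTJ = 96°  [△TFJ]
5. ∠KTW = 96°  [F on TK, J on TW]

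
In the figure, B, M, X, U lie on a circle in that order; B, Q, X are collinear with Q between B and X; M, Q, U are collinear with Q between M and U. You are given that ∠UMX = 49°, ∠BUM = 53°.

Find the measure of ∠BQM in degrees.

∠BQM = 102°

1. ∠BXM = 53°  [same arc BM]
2. ∠MQX = 78°  [△MQX]
3. ∠BQM = 102°  [linear pair at Q on BX]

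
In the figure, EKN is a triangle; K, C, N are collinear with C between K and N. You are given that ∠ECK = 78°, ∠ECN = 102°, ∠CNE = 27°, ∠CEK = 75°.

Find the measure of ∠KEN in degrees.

1. ∠CKE = 27°  [△EKC]
2. ∠ENK = 27°  [C on ray NK]
3. ∠EKN = 27°  [C on ray KN]
4. ∠KEN = 126°  [△EKN]

∠KEN = 126°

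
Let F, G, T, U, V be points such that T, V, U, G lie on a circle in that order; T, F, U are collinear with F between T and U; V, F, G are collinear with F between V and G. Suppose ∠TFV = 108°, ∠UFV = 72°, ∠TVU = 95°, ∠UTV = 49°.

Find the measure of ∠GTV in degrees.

1. ∠GVT = 23°  [△TFV]
2. ∠TUV = 36°  [△TVU]
3. ∠TGV = 36°  [same arc TV]
4. ∠GTV = 121°  [△TVG]

∠GTV = 121°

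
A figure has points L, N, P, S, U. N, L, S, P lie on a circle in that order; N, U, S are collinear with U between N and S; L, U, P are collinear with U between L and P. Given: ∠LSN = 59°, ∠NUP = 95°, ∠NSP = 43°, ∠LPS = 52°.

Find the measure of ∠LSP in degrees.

∠LSP = 102°

1. ∠LPN = 59°  [same arc NL]
2. ∠NLP = 43°  [same arc NP]
3. ∠LNP = 78°  [△NLP]
4. ∠LSP = 102°  [cyclic NLSP, opposite ∠N+∠S]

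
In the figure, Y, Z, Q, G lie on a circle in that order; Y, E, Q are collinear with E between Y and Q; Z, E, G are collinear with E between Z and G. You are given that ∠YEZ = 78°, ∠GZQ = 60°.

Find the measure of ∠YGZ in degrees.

1. ∠GEQ = 78°  [vertical angles at E]
2. ∠GYQ = 60°  [same arc QG]
3. ∠GEY = 102°  [linear pair at E on YQ]
4. ∠YGZ = 18°  [△YEG]

∠YGZ = 18°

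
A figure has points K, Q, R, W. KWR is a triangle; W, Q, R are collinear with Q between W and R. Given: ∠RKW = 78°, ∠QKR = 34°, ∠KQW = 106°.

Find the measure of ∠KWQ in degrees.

∠KWQ = 30°

1. ∠KQR = 74°  [linear pair at Q on WR]
2. ∠KRQ = 72°  [△KQR]
3. ∠KRW = 72°  [Q on ray RW]
4. ∠KWR = 30°  [△KWR]
5. ∠KWQ = 30°  [Q on ray WR]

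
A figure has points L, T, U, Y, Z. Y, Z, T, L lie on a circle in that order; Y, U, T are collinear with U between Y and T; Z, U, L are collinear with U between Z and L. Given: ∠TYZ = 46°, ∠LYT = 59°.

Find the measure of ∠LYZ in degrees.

1. ∠TLZ = 46°  [same arc ZT]
2. ∠LZT = 59°  [same arc TL]
3. ∠LTZ = 75°  [△ZTL]
4. ∠LYZ = 105°  [cyclic YZTL, opposite ∠Y+∠T]

∠LYZ = 105°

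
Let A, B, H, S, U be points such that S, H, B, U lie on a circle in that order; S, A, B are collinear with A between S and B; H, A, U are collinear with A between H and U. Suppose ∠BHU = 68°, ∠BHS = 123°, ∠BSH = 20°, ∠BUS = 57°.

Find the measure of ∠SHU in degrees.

∠SHU = 55°

1. ∠BSU = 68°  [same arc BU]
2. ∠SBU = 55°  [△SBU]
3. ∠SHU = 55°  [same arc SU]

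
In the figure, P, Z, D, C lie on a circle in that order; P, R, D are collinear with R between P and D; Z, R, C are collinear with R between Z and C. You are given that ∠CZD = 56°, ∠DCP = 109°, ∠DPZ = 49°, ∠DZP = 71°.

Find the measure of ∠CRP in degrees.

1. ∠CPD = 56°  [same arc DC]
2. ∠CDP = 15°  [△PDC]
3. ∠DCZ = 49°  [same arc ZD]
4. ∠CRD = 116°  [△DRC]
5. ∠CRP = 64°  [linear pair at R on PD]

∠CRP = 64°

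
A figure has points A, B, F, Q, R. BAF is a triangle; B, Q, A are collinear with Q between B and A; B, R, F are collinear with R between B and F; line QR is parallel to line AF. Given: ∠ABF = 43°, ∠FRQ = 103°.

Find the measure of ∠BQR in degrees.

∠BQR = 60°

1. ∠QBR = 43°  [Q on BA, R on BF]
2. ∠BRQ = 77°  [linear pair at R on BF]
3. ∠BQR = 60°  [△BQR]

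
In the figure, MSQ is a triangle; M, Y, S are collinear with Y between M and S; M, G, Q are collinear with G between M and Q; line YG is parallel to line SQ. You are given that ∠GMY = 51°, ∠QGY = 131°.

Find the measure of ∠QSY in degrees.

1. ∠MGY = 49°  [linear pair at G on MQ]
2. ∠GYM = 80°  [△MYG]
3. ∠GYS = 100°  [linear pair at Y on MS]
4. ∠QSY = 80°  [YG∥SQ, co-interior at S–Y]

∠QSY = 80°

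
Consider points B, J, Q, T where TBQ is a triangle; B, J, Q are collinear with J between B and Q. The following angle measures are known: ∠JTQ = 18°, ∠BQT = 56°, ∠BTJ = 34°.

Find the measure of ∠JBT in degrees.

∠JBT = 72°

1. ∠JQT = 56°  [J on ray QB]
2. ∠QJT = 106°  [△TJQ]
3. ∠BJT = 74°  [linear pair at J on BQ]
4. ∠JBT = 72°  [△TBJ]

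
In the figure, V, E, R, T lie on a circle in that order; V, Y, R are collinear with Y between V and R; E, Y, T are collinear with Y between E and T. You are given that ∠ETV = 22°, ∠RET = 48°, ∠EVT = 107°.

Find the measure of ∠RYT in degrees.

∠RYT = 70°

1. ∠TEV = 51°  [△VET]
2. ∠ERT = 73°  [cyclic VERT, opposite ∠V+∠R]
3. ∠TRV = 51°  [same arc VT]
4. ∠ETR = 59°  [△ERT]
5. ∠RYT = 70°  [△RYT]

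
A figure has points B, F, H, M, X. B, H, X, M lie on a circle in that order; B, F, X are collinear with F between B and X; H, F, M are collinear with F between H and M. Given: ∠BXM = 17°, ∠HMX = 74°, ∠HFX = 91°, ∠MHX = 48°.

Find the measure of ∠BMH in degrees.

1. ∠BFM = 91°  [vertical angles at F]
2. ∠MBX = 48°  [same arc XM]
3. ∠BMH = 41°  [△BFM]

∠BMH = 41°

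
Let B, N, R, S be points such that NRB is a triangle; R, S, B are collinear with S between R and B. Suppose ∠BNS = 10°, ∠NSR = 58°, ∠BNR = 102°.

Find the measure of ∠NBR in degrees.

∠NBR = 48°

1. ∠BSN = 122°  [linear pair at S on RB]
2. ∠NBS = 48°  [△NSB]
3. ∠NBR = 48°  [S on ray BR]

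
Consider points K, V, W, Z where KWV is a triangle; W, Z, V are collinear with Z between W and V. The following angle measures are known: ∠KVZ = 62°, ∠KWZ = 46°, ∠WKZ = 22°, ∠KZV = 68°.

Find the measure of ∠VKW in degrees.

1. ∠KVW = 62°  [Z on ray VW]
2. ∠KWV = 46°  [Z on ray WV]
3. ∠VKW = 72°  [△KWV]

∠VKW = 72°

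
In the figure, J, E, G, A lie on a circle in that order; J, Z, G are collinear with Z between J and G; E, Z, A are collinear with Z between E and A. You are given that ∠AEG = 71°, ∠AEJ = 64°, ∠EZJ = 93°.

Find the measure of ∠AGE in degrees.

∠AGE = 86°

1. ∠AGJ = 64°  [same arc JA]
2. ∠AZG = 93°  [vertical angles at Z]
3. ∠EAG = 23°  [△GZA]
4. ∠AGE = 86°  [△EGA]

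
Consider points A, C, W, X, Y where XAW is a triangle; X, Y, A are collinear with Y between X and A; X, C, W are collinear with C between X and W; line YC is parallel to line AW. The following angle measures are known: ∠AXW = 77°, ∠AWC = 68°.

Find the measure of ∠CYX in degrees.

1. ∠AWX = 68°  [C on ray WX]
2. ∠WAX = 35°  [△XAW]
3. ∠CYX = 35°  [YC∥AW, corresponding at Y]

∠CYX = 35°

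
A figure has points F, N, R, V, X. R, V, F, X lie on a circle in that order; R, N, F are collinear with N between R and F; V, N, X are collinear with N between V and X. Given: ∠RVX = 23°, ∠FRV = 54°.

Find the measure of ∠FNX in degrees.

∠FNX = 103°

1. ∠RFX = 23°  [same arc RX]
2. ∠FXV = 54°  [same arc VF]
3. ∠FNX = 103°  [△FNX]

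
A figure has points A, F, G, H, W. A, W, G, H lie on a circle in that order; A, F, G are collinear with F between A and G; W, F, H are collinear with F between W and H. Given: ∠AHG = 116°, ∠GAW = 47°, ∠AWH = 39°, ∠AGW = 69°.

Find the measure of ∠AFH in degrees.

∠AFH = 86°

1. ∠AGH = 39°  [same arc AH]
2. ∠AHW = 69°  [same arc AW]
3. ∠GAH = 25°  [△AGH]
4. ∠AFH = 86°  [△AFH]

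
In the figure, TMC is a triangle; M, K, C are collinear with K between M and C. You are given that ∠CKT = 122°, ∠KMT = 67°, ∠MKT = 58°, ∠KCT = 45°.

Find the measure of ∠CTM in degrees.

∠CTM = 68°

1. ∠CMT = 67°  [K on ray MC]
2. ∠MCT = 45°  [K on ray CM]
3. ∠CTM = 68°  [△TMC]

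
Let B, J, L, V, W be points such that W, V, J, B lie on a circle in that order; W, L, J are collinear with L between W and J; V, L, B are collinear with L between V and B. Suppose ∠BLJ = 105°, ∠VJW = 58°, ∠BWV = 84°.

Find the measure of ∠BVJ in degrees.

∠BVJ = 47°

1. ∠VLW = 105°  [vertical angles at L]
2. ∠JLV = 75°  [linear pair at L on WJ]
3. ∠BVJ = 47°  [△VLJ]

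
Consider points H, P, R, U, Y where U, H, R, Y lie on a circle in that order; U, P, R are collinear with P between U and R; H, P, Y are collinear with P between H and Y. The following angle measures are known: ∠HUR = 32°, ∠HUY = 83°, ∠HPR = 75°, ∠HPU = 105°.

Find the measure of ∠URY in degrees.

1. ∠HYR = 32°  [same arc HR]
2. ∠RPY = 105°  [vertical angles at P]
3. ∠URY = 43°  [△RPY]

∠URY = 43°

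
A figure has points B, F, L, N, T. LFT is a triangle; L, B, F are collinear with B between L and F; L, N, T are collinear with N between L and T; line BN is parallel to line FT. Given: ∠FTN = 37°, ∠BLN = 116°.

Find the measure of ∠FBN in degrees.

∠FBN = 153°

1. ∠FTL = 37°  [N on ray TL]
2. ∠FLT = 116°  [B on LF, N on LT]
3. ∠LFT = 27°  [△LFT]
4. ∠LBN = 27°  [BN∥FT, corresponding at B]
5. ∠FBN = 153°  [linear pair at B on LF]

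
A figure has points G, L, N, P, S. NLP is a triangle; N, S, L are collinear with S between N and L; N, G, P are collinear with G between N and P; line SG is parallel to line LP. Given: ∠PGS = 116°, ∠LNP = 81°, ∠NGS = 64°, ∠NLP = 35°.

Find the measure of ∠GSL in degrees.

∠GSL = 145°

1. ∠GNS = 81°  [S on NL, G on NP]
2. ∠GSN = 35°  [△NSG]
3. ∠GSL = 145°  [linear pair at S on NL]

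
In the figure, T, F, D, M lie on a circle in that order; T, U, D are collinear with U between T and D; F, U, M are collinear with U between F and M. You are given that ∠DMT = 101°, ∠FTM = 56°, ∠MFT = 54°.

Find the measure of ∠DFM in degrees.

1. ∠MDT = 54°  [same arc TM]
2. ∠DTM = 25°  [△TDM]
3. ∠DFM = 25°  [same arc DM]

∠DFM = 25°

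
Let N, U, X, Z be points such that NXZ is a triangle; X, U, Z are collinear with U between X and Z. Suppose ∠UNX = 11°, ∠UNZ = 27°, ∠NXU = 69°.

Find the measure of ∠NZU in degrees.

1. ∠NUX = 100°  [△NXU]
2. ∠NUZ = 80°  [linear pair at U on XZ]
3. ∠NZU = 73°  [△NUZ]

∠NZU = 73°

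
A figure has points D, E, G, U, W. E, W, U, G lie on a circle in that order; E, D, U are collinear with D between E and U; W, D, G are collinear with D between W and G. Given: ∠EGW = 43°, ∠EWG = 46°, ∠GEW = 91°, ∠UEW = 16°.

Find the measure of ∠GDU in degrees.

∠GDU = 118°

1. ∠EUG = 46°  [same arc EG]
2. ∠UGW = 16°  [same arc WU]
3. ∠GDU = 118°  [△UDG]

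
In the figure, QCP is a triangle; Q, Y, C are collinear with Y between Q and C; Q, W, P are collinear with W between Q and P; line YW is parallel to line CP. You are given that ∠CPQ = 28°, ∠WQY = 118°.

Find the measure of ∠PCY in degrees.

∠PCY = 34°

1. ∠QWY = 28°  [YW∥CP, corresponding at W]
2. ∠QYW = 34°  [△QYW]
3. ∠CYW = 146°  [linear pair at Y on QC]
4. ∠PCY = 34°  [YW∥CP, co-interior at C–Y]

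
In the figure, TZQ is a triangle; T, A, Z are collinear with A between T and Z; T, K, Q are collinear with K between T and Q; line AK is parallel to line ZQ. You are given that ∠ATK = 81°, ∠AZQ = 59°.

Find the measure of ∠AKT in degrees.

∠AKT = 40°

1. ∠QTZ = 81°  [A on TZ, K on TQ]
2. ∠QZT = 59°  [A on ray ZT]
3. ∠TQZ = 40°  [△TZQ]
4. ∠AKT = 40°  [AK∥ZQ, corresponding at K]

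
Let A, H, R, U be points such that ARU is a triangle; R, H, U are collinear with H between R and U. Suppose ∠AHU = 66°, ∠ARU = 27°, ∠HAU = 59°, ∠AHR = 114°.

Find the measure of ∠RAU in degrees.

∠RAU = 98°

1. ∠AUH = 55°  [△AHU]
2. ∠AUR = 55°  [H on ray UR]
3. ∠RAU = 98°  [△ARU]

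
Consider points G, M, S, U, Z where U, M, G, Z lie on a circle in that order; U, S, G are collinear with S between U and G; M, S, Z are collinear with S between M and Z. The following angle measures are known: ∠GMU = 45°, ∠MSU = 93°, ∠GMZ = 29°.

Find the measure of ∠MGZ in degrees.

1. ∠GZU = 135°  [cyclic UMGZ, opposite ∠M+∠Z]
2. ∠GSZ = 93°  [vertical angles at S]
3. ∠GUZ = 29°  [same arc GZ]
4. ∠UGZ = 16°  [△UGZ]
5. ∠GZM = 71°  [△GSZ]
6. ∠MGZ = 80°  [△MGZ]

∠MGZ = 80°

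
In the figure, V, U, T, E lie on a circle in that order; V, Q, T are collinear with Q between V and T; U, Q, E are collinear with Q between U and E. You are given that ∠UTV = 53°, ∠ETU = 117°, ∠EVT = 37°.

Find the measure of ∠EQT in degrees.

1. ∠UEV = 53°  [same arc VU]
2. ∠EQV = 90°  [△VQE]
3. ∠EQT = 90°  [linear pair at Q on VT]

∠EQT = 90°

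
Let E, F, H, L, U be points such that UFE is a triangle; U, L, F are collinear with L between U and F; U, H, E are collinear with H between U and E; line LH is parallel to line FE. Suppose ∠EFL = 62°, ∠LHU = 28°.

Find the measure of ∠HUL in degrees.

∠HUL = 90°

1. ∠EFU = 62°  [L on ray FU]
2. ∠FEU = 28°  [LH∥FE, corresponding at H]
3. ∠EUF = 90°  [△UFE]
4. ∠HUL = 90°  [L on UF, H on UE]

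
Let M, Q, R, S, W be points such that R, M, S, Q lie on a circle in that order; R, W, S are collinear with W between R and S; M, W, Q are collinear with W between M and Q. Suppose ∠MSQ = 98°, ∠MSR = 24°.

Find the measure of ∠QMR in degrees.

1. ∠MRQ = 82°  [cyclic RMSQ, opposite ∠R+∠S]
2. ∠MQR = 24°  [same arc RM]
3. ∠QMR = 74°  [△RMQ]

∠QMR = 74°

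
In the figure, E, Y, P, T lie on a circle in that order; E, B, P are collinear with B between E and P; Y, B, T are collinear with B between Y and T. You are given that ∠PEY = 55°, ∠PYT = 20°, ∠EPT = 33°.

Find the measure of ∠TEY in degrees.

1. ∠PTY = 55°  [same arc YP]
2. ∠TPY = 105°  [△YPT]
3. ∠TEY = 75°  [cyclic EYPT, opposite ∠E+∠P]

∠TEY = 75°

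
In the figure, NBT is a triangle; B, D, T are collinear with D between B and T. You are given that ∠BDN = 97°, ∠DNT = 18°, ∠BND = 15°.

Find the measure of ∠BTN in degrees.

∠BTN = 79°

1. ∠NDT = 83°  [linear pair at D on BT]
2. ∠DTN = 79°  [△NDT]
3. ∠BTN = 79°  [D on ray TB]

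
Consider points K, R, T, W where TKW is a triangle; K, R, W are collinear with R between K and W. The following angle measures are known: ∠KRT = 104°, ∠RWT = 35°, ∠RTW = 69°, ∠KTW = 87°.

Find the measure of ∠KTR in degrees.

1. ∠KWT = 35°  [R on ray WK]
2. ∠TKW = 58°  [△TKW]
3. ∠RKT = 58°  [R on ray KW]
4. ∠KTR = 18°  [△TKR]

∠KTR = 18°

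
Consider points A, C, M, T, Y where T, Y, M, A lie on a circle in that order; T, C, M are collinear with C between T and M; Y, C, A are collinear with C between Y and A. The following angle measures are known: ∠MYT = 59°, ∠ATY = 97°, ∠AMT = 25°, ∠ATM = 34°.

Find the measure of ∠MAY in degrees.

1. ∠AMY = 83°  [cyclic TYMA, opposite ∠T+∠M]
2. ∠AYM = 34°  [same arc MA]
3. ∠MAY = 63°  [△YMA]

∠MAY = 63°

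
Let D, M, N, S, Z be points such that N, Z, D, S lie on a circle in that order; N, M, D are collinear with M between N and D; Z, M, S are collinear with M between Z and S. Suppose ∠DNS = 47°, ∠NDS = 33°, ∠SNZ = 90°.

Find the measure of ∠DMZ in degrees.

∠DMZ = 76°

1. ∠DZS = 47°  [same arc DS]
2. ∠NZS = 33°  [same arc NS]
3. ∠NSZ = 57°  [△NZS]
4. ∠NDZ = 57°  [same arc NZ]
5. ∠DMZ = 76°  [△ZMD]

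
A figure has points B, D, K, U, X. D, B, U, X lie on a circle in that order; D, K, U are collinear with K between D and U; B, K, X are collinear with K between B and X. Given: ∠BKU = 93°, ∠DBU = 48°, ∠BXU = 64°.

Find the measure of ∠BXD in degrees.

1. ∠BDU = 64°  [same arc BU]
2. ∠BUD = 68°  [△DBU]
3. ∠BXD = 68°  [same arc DB]

∠BXD = 68°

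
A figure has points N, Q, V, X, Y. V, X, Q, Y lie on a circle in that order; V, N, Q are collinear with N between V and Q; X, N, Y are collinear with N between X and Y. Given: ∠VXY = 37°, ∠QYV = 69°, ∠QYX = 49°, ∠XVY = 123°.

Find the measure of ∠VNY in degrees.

∠VNY = 86°

1. ∠VQY = 37°  [same arc VY]
2. ∠VYX = 20°  [△VXY]
3. ∠QVY = 74°  [△VQY]
4. ∠VNY = 86°  [△VNY]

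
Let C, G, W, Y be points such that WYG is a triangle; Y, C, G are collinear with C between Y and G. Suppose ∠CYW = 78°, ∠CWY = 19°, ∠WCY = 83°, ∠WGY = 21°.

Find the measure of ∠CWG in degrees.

1. ∠GCW = 97°  [linear pair at C on YG]
2. ∠CGW = 21°  [C on ray GY]
3. ∠CWG = 62°  [△WCG]

∠CWG = 62°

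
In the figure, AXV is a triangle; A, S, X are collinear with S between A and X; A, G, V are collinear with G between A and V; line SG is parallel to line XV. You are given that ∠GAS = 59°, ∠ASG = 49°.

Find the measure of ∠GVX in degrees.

1. ∠AGS = 72°  [△ASG]
2. ∠SGV = 108°  [linear pair at G on AV]
3. ∠GVX = 72°  [SG∥XV, co-interior at V–G]

∠GVX = 72°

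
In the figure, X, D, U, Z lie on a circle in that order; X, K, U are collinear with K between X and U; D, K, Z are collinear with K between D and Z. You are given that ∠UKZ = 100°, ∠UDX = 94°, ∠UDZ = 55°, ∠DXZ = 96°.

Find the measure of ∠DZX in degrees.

1. ∠XKZ = 80°  [linear pair at K on XU]
2. ∠UXZ = 55°  [same arc UZ]
3. ∠DZX = 45°  [△XKZ]

∠DZX = 45°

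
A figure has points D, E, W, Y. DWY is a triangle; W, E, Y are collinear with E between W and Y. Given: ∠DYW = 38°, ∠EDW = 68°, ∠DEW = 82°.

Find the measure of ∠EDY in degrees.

∠EDY = 44°

1. ∠DYE = 38°  [E on ray YW]
2. ∠DEY = 98°  [linear pair at E on WY]
3. ∠EDY = 44°  [△DEY]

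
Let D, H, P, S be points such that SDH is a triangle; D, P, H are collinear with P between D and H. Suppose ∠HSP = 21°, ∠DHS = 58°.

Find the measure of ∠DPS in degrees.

∠DPS = 79°

1. ∠PHS = 58°  [P on ray HD]
2. ∠HPS = 101°  [△SPH]
3. ∠DPS = 79°  [linear pair at P on DH]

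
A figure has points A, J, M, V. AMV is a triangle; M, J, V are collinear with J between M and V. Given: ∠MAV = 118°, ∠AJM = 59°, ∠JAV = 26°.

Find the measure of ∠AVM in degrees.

∠AVM = 33°

1. ∠AJV = 121°  [linear pair at J on MV]
2. ∠AVJ = 33°  [△AJV]
3. ∠AVM = 33°  [J on ray VM]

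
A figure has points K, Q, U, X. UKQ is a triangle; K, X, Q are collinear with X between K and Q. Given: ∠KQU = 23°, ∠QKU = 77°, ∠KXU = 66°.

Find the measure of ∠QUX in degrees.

∠QUX = 43°

1. ∠UQX = 23°  [X on ray QK]
2. ∠QXU = 114°  [linear pair at X on KQ]
3. ∠QUX = 43°  [△UXQ]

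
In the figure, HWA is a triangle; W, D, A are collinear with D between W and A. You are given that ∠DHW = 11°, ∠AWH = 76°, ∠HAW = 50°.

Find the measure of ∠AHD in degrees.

∠AHD = 43°

1. ∠DWH = 76°  [D on ray WA]
2. ∠DAH = 50°  [D on ray AW]
3. ∠HDW = 93°  [△HWD]
4. ∠ADH = 87°  [linear pair at D on WA]
5. ∠AHD = 43°  [△HDA]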